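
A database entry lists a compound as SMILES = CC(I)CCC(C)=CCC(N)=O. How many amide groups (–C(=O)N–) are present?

The amide motif appears at heavy-atom position 10 in the SMILES.
Other groups present: 1 alkene.
Amide count: 1.

1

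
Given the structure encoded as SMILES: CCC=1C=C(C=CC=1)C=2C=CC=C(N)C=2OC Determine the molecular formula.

C15H17NO

Walk through each heavy atom and fill implicit hydrogens from standard valence (C 4, N 3, O 2, S 2, halogen 1):
  atom 1: C, bond orders sum to 1 (valence 4) → 3 H
  atom 2: C, bond orders sum to 2 (valence 4) → 2 H
  atom 3: C, bond orders sum to 4 (valence 4) → 0 H
  atom 4: C, bond orders sum to 3 (valence 4) → 1 H
  atom 5: C, bond orders sum to 4 (valence 4) → 0 H
  atom 6: C, bond orders sum to 3 (valence 4) → 1 H
  atom 7: C, bond orders sum to 3 (valence 4) → 1 H
  atom 8: C, bond orders sum to 3 (valence 4) → 1 H
  atom 9: C, bond orders sum to 4 (valence 4) → 0 H
  atom 10: C, bond orders sum to 3 (valence 4) → 1 H
  atom 11: C, bond orders sum to 3 (valence 4) → 1 H
  atom 12: C, bond orders sum to 3 (valence 4) → 1 H
  atom 13: C, bond orders sum to 4 (valence 4) → 0 H
  atom 14: N, bond orders sum to 1 (valence 3) → 2 H
  atom 15: C, bond orders sum to 4 (valence 4) → 0 H
  atom 16: O, bond orders sum to 2 (valence 2) → 0 H
  atom 17: C, bond orders sum to 1 (valence 4) → 3 H
Totals → C:15, H:17, N:1, O:1.
In Hill order: C15H17NO.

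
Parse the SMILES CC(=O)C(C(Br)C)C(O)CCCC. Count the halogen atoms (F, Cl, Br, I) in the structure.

Halogen atoms appear at heavy-atom position 6 (1×Br).
Other groups present: 1 hydroxyl, 1 ketone.
Halogen count: 1.

1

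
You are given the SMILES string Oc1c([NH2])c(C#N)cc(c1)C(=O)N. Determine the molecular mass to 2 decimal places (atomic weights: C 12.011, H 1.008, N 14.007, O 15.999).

177.16 g/mol

First, the molecular formula is C8H7N3O2 (counting implicit H from valence).
  C: 8 × 12.011 = 96.088
  H: 7 × 1.008 = 7.056
  N: 3 × 14.007 = 42.021
  O: 2 × 15.999 = 31.998
Sum: 8×12.011 + 7×1.008 + 3×14.007 + 2×15.999 = 177.163 → 177.16 g/mol.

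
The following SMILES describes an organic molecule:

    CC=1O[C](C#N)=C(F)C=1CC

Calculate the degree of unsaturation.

Degree of unsaturation = (number of rings) + (number of π bonds).
Ring closures in the SMILES: 1.
π bonds: 2 double bonds (each 1 DoU), 1 triple bond (each 2 DoU) → 4 DoU from unsaturation.
Total DoU = 1 + 4 = 5.

5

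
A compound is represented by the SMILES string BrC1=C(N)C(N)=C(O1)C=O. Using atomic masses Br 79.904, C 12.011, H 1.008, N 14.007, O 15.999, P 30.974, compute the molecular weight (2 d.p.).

205.01 g/mol

First, the molecular formula is C5H5BrN2O2 (counting implicit H from valence).
  Br: 1 × 79.904 = 79.904
  C: 5 × 12.011 = 60.055
  H: 5 × 1.008 = 5.040
  N: 2 × 14.007 = 28.014
  O: 2 × 15.999 = 31.998
Sum: 1×79.904 + 5×12.011 + 5×1.008 + 2×14.007 + 2×15.999 = 205.011 → 205.01 g/mol.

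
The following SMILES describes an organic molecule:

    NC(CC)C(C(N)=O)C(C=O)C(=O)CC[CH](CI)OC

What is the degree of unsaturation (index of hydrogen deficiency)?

Degree of unsaturation = (number of rings) + (number of π bonds).
Ring closures in the SMILES: 0.
π bonds: 3 double bonds (each 1 DoU) → 3 DoU from unsaturation.
Total DoU = 0 + 3 = 3.

3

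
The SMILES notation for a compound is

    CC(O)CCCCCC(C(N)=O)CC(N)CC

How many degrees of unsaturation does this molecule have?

1

Molecular formula: C13H28N2O2.
DoU = (2C + 2 + N − H − X) / 2, where X is the halogen count and O/S are ignored.
    = (2·13 + 2 + 2 − 28 − 0) / 2 = 2 / 2 = 1.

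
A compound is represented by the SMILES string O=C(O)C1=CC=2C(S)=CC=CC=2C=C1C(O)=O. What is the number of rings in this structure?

2

In SMILES, each pair of matching ring-closure digits denotes one ring-closing bond; the number of such bonds equals the number of independent rings.
Ring-closure bonds here: 2.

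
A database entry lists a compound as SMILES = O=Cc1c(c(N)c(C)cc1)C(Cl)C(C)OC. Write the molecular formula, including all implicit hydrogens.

Walk through each heavy atom and fill implicit hydrogens from standard valence (C 4, N 3, O 2, S 2, halogen 1); for lowercase aromatic atoms, an aromatic c carries 1 H when it has two neighbours and 0 H with three, and aromatic n carries 0 H:
  atom 1: O, bond orders sum to 2 (valence 2) → 0 H
  atom 2: C, bond orders sum to 3 (valence 4) → 1 H
  atom 3: aromatic c, 3 neighbours → 0 H
  atom 4: aromatic c, 3 neighbours → 0 H
  atom 5: aromatic c, 3 neighbours → 0 H
  atom 6: N, bond orders sum to 1 (valence 3) → 2 H
  atom 7: aromatic c, 3 neighbours → 0 H
  atom 8: C, bond orders sum to 1 (valence 4) → 3 H
  atom 9: aromatic c, 2 neighbours → 1 H
  atom 10: aromatic c, 2 neighbours → 1 H
  atom 11: C, bond orders sum to 3 (valence 4) → 1 H
  atom 12: Cl (halogen, monovalent) → 0 H
  atom 13: C, bond orders sum to 3 (valence 4) → 1 H
  atom 14: C, bond orders sum to 1 (valence 4) → 3 H
  atom 15: O, bond orders sum to 2 (valence 2) → 0 H
  atom 16: C, bond orders sum to 1 (valence 4) → 3 H
Totals → C:12, H:16, Cl:1, N:1, O:2.

C12H16ClNO2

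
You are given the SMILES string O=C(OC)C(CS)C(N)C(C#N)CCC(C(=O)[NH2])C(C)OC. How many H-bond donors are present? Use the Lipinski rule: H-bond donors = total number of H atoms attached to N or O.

Donors: find every N or O and count the H atoms it carries.
  atom 1 (O): bond orders sum to 2 → 0 H
  atom 3 (O): bond orders sum to 2 → 0 H
  atom 9 (N): bond orders sum to 1 → 2 H
  atom 12 (N): bond orders sum to 3 → 0 H
  atom 17 (O): bond orders sum to 2 → 0 H
  atom 18 (N): bond orders sum to 1 → 2 H
  atom 21 (O): bond orders sum to 2 → 0 H
Lipinski HBD = 4.

4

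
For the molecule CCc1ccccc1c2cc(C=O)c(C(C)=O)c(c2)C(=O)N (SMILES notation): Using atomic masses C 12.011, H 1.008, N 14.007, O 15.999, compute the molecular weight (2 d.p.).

First, the molecular formula is C18H17NO3 (counting implicit H from valence).
  C: 18 × 12.011 = 216.198
  H: 17 × 1.008 = 17.136
  N: 1 × 14.007 = 14.007
  O: 3 × 15.999 = 47.997
Sum: 18×12.011 + 17×1.008 + 1×14.007 + 3×15.999 = 295.338 → 295.34 g/mol.

295.34 g/mol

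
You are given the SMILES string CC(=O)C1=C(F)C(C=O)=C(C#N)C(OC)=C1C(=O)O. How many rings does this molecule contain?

In SMILES, each pair of matching ring-closure digits denotes one ring-closing bond; the number of such bonds equals the number of independent rings.
Ring-closure bonds here: 1.

1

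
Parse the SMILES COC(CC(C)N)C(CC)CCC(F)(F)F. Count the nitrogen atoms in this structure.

Scan the SMILES for N atoms (remember two-letter symbols like Cl and Br are single atoms).
Nitrogen count: 1.

1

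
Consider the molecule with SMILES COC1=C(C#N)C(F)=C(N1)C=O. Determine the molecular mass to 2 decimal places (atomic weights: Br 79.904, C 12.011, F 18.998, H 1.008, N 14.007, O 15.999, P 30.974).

First, the molecular formula is C7H5FN2O2 (counting implicit H from valence).
  C: 7 × 12.011 = 84.077
  F: 1 × 18.998 = 18.998
  H: 5 × 1.008 = 5.040
  N: 2 × 14.007 = 28.014
  O: 2 × 15.999 = 31.998
Sum: 7×12.011 + 1×18.998 + 5×1.008 + 2×14.007 + 2×15.999 = 168.127 → 168.13 g/mol.

168.13 g/mol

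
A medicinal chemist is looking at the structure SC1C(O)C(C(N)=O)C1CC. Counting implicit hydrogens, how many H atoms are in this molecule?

13

Walk through each heavy atom and fill implicit hydrogens from standard valence (C 4, N 3, O 2, S 2, halogen 1):
  atom 1: S, bond orders sum to 1 (valence 2) → 1 H
  atom 2: C, bond orders sum to 3 (valence 4) → 1 H
  atom 3: C, bond orders sum to 3 (valence 4) → 1 H
  atom 4: O, bond orders sum to 1 (valence 2) → 1 H
  atom 5: C, bond orders sum to 3 (valence 4) → 1 H
  atom 6: C, bond orders sum to 4 (valence 4) → 0 H
  atom 7: N, bond orders sum to 1 (valence 3) → 2 H
  atom 8: O, bond orders sum to 2 (valence 2) → 0 H
  atom 9: C, bond orders sum to 3 (valence 4) → 1 H
  atom 10: C, bond orders sum to 2 (valence 4) → 2 H
  atom 11: C, bond orders sum to 1 (valence 4) → 3 H
Total hydrogens: 13.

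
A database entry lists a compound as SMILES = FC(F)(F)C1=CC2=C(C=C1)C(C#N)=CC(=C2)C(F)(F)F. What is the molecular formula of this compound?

Walk through each heavy atom and fill implicit hydrogens from standard valence (C 4, N 3, O 2, S 2, halogen 1):
  atom 1: F (halogen, monovalent) → 0 H
  atom 2: C, bond orders sum to 4 (valence 4) → 0 H
  atom 3: F (halogen, monovalent) → 0 H
  atom 4: F (halogen, monovalent) → 0 H
  atom 5: C, bond orders sum to 4 (valence 4) → 0 H
  atom 6: C, bond orders sum to 3 (valence 4) → 1 H
  atom 7: C, bond orders sum to 4 (valence 4) → 0 H
  atom 8: C, bond orders sum to 4 (valence 4) → 0 H
  atom 9: C, bond orders sum to 3 (valence 4) → 1 H
  atom 10: C, bond orders sum to 3 (valence 4) → 1 H
  atom 11: C, bond orders sum to 4 (valence 4) → 0 H
  atom 12: C, bond orders sum to 4 (valence 4) → 0 H
  atom 13: N, bond orders sum to 3 (valence 3) → 0 H
  atom 14: C, bond orders sum to 3 (valence 4) → 1 H
  atom 15: C, bond orders sum to 4 (valence 4) → 0 H
  atom 16: C, bond orders sum to 3 (valence 4) → 1 H
  atom 17: C, bond orders sum to 4 (valence 4) → 0 H
  atom 18: F (halogen, monovalent) → 0 H
  atom 19: F (halogen, monovalent) → 0 H
  atom 20: F (halogen, monovalent) → 0 H
Totals → C:13, H:5, F:6, N:1.

C13H5F6N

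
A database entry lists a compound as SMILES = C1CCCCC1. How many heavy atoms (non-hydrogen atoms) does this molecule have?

Every atom symbol written in the SMILES (organic subset) is one heavy atom; implicit H are not written.
Heavy atoms by element → C:6.
Total: 6.

6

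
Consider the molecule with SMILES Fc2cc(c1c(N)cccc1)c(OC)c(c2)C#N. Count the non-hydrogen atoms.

Every atom symbol written in the SMILES (organic subset) is one heavy atom; implicit H are not written.
Heavy atoms by element → C:14, F:1, N:2, O:1.
Total: 18.

18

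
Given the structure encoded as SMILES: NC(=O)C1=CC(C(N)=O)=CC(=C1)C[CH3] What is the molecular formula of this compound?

C10H12N2O2

Walk through each heavy atom and fill implicit hydrogens from standard valence (C 4, N 3, O 2, S 2, halogen 1):
  atom 1: N, bond orders sum to 1 (valence 3) → 2 H
  atom 2: C, bond orders sum to 4 (valence 4) → 0 H
  atom 3: O, bond orders sum to 2 (valence 2) → 0 H
  atom 4: C, bond orders sum to 4 (valence 4) → 0 H
  atom 5: C, bond orders sum to 3 (valence 4) → 1 H
  atom 6: C, bond orders sum to 4 (valence 4) → 0 H
  atom 7: C, bond orders sum to 4 (valence 4) → 0 H
  atom 8: N, bond orders sum to 1 (valence 3) → 2 H
  atom 9: O, bond orders sum to 2 (valence 2) → 0 H
  atom 10: C, bond orders sum to 3 (valence 4) → 1 H
  atom 11: C, bond orders sum to 4 (valence 4) → 0 H
  atom 12: C, bond orders sum to 3 (valence 4) → 1 H
  atom 13: C, bond orders sum to 2 (valence 4) → 2 H
  atom 14: C with explicit H count 3
Totals → C:10, H:12, N:2, O:2.
In Hill order: C10H12N2O2.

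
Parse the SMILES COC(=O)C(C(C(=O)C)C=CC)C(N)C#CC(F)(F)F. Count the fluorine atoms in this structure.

Scan the SMILES for F atoms (remember two-letter symbols like Cl and Br are single atoms).
Fluorine count: 3.

3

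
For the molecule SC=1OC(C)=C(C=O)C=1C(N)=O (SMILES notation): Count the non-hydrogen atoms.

Every atom symbol written in the SMILES (organic subset) is one heavy atom; implicit H are not written.
Heavy atoms by element → C:7, N:1, O:3, S:1.
Total: 12.

12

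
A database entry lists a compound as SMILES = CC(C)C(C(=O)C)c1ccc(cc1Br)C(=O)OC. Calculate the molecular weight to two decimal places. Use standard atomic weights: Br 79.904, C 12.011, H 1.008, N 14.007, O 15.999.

313.19 g/mol

First, the molecular formula is C14H17BrO3 (counting implicit H from valence).
  Br: 1 × 79.904 = 79.904
  C: 14 × 12.011 = 168.154
  H: 17 × 1.008 = 17.136
  O: 3 × 15.999 = 47.997
Sum: 1×79.904 + 14×12.011 + 17×1.008 + 3×15.999 = 313.191 → 313.19 g/mol.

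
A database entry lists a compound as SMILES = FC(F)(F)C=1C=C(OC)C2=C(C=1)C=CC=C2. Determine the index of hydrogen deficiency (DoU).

7

Molecular formula: C12H9F3O.
DoU = (2C + 2 + N − H − X) / 2, where X is the halogen count and O/S are ignored.
    = (2·12 + 2 + 0 − 9 − 3) / 2 = 14 / 2 = 7.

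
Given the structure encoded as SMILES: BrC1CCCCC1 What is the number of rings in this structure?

1

In SMILES, each pair of matching ring-closure digits denotes one ring-closing bond; the number of such bonds equals the number of independent rings.
Ring-closure bonds here: 1.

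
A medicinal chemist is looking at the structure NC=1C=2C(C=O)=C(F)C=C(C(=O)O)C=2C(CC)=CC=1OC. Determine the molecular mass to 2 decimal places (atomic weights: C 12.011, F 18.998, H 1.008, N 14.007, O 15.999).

291.28 g/mol

First, the molecular formula is C15H14FNO4 (counting implicit H from valence).
  C: 15 × 12.011 = 180.165
  F: 1 × 18.998 = 18.998
  H: 14 × 1.008 = 14.112
  N: 1 × 14.007 = 14.007
  O: 4 × 15.999 = 63.996
Sum: 15×12.011 + 1×18.998 + 14×1.008 + 1×14.007 + 4×15.999 = 291.278 → 291.28 g/mol.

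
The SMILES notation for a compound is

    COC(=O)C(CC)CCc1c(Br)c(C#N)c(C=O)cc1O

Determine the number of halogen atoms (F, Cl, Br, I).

Halogen atoms appear at heavy-atom position 12 (1×Br).
Other groups present: 1 aldehyde, 1 ester, 1 hydroxyl, 1 nitrile.
Halogen count: 1.

1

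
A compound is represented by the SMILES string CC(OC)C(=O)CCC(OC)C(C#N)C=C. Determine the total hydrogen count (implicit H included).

19

Walk through each heavy atom and fill implicit hydrogens from standard valence (C 4, N 3, O 2, S 2, halogen 1):
  atom 1: C, bond orders sum to 1 (valence 4) → 3 H
  atom 2: C, bond orders sum to 3 (valence 4) → 1 H
  atom 3: O, bond orders sum to 2 (valence 2) → 0 H
  atom 4: C, bond orders sum to 1 (valence 4) → 3 H
  atom 5: C, bond orders sum to 4 (valence 4) → 0 H
  atom 6: O, bond orders sum to 2 (valence 2) → 0 H
  atom 7: C, bond orders sum to 2 (valence 4) → 2 H
  atom 8: C, bond orders sum to 2 (valence 4) → 2 H
  atom 9: C, bond orders sum to 3 (valence 4) → 1 H
  atom 10: O, bond orders sum to 2 (valence 2) → 0 H
  atom 11: C, bond orders sum to 1 (valence 4) → 3 H
  atom 12: C, bond orders sum to 3 (valence 4) → 1 H
  atom 13: C, bond orders sum to 4 (valence 4) → 0 H
  atom 14: N, bond orders sum to 3 (valence 3) → 0 H
  atom 15: C, bond orders sum to 3 (valence 4) → 1 H
  atom 16: C, bond orders sum to 2 (valence 4) → 2 H
Total hydrogens: 19.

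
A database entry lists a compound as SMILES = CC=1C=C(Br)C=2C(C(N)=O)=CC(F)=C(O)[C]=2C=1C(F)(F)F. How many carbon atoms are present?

13

Count every carbon token in the SMILES (each C, including those in ring-closure positions and inside branches).
Carbon count: 13.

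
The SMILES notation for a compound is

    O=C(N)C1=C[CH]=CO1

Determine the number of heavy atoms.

8

Every atom symbol written in the SMILES (organic subset) is one heavy atom; implicit H are not written.
Heavy atoms by element → C:5, N:1, O:2.
Total: 8.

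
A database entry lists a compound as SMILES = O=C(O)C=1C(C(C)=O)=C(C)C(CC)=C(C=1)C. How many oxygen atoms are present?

Scan the SMILES for O atoms (remember two-letter symbols like Cl and Br are single atoms).
Oxygen count: 3.

3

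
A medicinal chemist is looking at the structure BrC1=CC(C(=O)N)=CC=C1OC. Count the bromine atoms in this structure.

Scan the SMILES for Br atoms (remember two-letter symbols like Cl and Br are single atoms).
Bromine count: 1.

1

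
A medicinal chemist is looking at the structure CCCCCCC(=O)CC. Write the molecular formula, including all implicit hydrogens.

C9H18O

Walk through each heavy atom and fill implicit hydrogens from standard valence (C 4, N 3, O 2, S 2, halogen 1):
  atom 1: C, bond orders sum to 1 (valence 4) → 3 H
  atom 2: C, bond orders sum to 2 (valence 4) → 2 H
  atom 3: C, bond orders sum to 2 (valence 4) → 2 H
  atom 4: C, bond orders sum to 2 (valence 4) → 2 H
  atom 5: C, bond orders sum to 2 (valence 4) → 2 H
  atom 6: C, bond orders sum to 2 (valence 4) → 2 H
  atom 7: C, bond orders sum to 4 (valence 4) → 0 H
  atom 8: O, bond orders sum to 2 (valence 2) → 0 H
  atom 9: C, bond orders sum to 2 (valence 4) → 2 H
  atom 10: C, bond orders sum to 1 (valence 4) → 3 H
Totals → C:9, H:18, O:1.
In Hill order: C9H18O.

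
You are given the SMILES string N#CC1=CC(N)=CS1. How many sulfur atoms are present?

Scan the SMILES for S atoms (remember two-letter symbols like Cl and Br are single atoms).
Sulfur count: 1.

1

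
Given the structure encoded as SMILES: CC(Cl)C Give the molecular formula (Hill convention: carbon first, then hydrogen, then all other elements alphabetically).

Walk through each heavy atom and fill implicit hydrogens from standard valence (C 4, N 3, O 2, S 2, halogen 1):
  atom 1: C, bond orders sum to 1 (valence 4) → 3 H
  atom 2: C, bond orders sum to 3 (valence 4) → 1 H
  atom 3: Cl (halogen, monovalent) → 0 H
  atom 4: C, bond orders sum to 1 (valence 4) → 3 H
Totals → C:3, H:7, Cl:1.
In Hill order: C3H7Cl.

C3H7Cl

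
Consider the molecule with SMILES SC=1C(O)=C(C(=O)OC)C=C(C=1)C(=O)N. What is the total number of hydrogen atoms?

9

Walk through each heavy atom and fill implicit hydrogens from standard valence (C 4, N 3, O 2, S 2, halogen 1):
  atom 1: S, bond orders sum to 1 (valence 2) → 1 H
  atom 2: C, bond orders sum to 4 (valence 4) → 0 H
  atom 3: C, bond orders sum to 4 (valence 4) → 0 H
  atom 4: O, bond orders sum to 1 (valence 2) → 1 H
  atom 5: C, bond orders sum to 4 (valence 4) → 0 H
  atom 6: C, bond orders sum to 4 (valence 4) → 0 H
  atom 7: O, bond orders sum to 2 (valence 2) → 0 H
  atom 8: O, bond orders sum to 2 (valence 2) → 0 H
  atom 9: C, bond orders sum to 1 (valence 4) → 3 H
  atom 10: C, bond orders sum to 3 (valence 4) → 1 H
  atom 11: C, bond orders sum to 4 (valence 4) → 0 H
  atom 12: C, bond orders sum to 3 (valence 4) → 1 H
  atom 13: C, bond orders sum to 4 (valence 4) → 0 H
  atom 14: O, bond orders sum to 2 (valence 2) → 0 H
  atom 15: N, bond orders sum to 1 (valence 3) → 2 H
Total hydrogens: 9.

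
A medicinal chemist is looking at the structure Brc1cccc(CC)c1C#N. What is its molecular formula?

C9H8BrN

Walk through each heavy atom and fill implicit hydrogens from standard valence (C 4, N 3, O 2, S 2, halogen 1); for lowercase aromatic atoms, an aromatic c carries 1 H when it has two neighbours and 0 H with three, and aromatic n carries 0 H:
  atom 1: Br (halogen, monovalent) → 0 H
  atom 2: aromatic c, 3 neighbours → 0 H
  atom 3: aromatic c, 2 neighbours → 1 H
  atom 4: aromatic c, 2 neighbours → 1 H
  atom 5: aromatic c, 2 neighbours → 1 H
  atom 6: aromatic c, 3 neighbours → 0 H
  atom 7: C, bond orders sum to 2 (valence 4) → 2 H
  atom 8: C, bond orders sum to 1 (valence 4) → 3 H
  atom 9: aromatic c, 3 neighbours → 0 H
  atom 10: C, bond orders sum to 4 (valence 4) → 0 H
  atom 11: N, bond orders sum to 3 (valence 3) → 0 H
Totals → C:9, H:8, Br:1, N:1.
In Hill order: C9H8BrN.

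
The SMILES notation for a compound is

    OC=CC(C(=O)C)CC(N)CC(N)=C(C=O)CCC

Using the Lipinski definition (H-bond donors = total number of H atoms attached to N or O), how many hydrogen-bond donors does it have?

Donors: find every N or O and count the H atoms it carries.
  atom 1 (O): bond orders sum to 1 → 1 H
  atom 6 (O): bond orders sum to 2 → 0 H
  atom 10 (N): bond orders sum to 1 → 2 H
  atom 13 (N): bond orders sum to 1 → 2 H
  atom 16 (O): bond orders sum to 2 → 0 H
Lipinski HBD = 5.

5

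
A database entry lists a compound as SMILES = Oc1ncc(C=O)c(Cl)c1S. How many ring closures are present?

In SMILES, each pair of matching ring-closure digits denotes one ring-closing bond; the number of such bonds equals the number of independent rings.
Ring-closure bonds here: 1.

1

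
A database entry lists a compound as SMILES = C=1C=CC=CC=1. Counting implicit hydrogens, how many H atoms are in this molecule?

Walk through each heavy atom and fill implicit hydrogens from standard valence (C 4, N 3, O 2, S 2, halogen 1):
  atom 1: C, bond orders sum to 3 (valence 4) → 1 H
  atom 2: C, bond orders sum to 3 (valence 4) → 1 H
  atom 3: C, bond orders sum to 3 (valence 4) → 1 H
  atom 4: C, bond orders sum to 3 (valence 4) → 1 H
  atom 5: C, bond orders sum to 3 (valence 4) → 1 H
  atom 6: C, bond orders sum to 3 (valence 4) → 1 H
Total hydrogens: 6.

6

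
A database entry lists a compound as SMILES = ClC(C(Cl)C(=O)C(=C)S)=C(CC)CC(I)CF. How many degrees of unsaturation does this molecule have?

3

Degree of unsaturation = (number of rings) + (number of π bonds).
Ring closures in the SMILES: 0.
π bonds: 3 double bonds (each 1 DoU) → 3 DoU from unsaturation.
Total DoU = 0 + 3 = 3.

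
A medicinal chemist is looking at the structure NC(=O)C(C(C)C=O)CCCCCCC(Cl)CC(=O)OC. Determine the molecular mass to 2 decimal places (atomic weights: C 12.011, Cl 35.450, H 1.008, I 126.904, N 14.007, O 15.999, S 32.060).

First, the molecular formula is C15H26ClNO4 (counting implicit H from valence).
  C: 15 × 12.011 = 180.165
  Cl: 1 × 35.450 = 35.450
  H: 26 × 1.008 = 26.208
  N: 1 × 14.007 = 14.007
  O: 4 × 15.999 = 63.996
Sum: 15×12.011 + 1×35.450 + 26×1.008 + 1×14.007 + 4×15.999 = 319.826 → 319.83 g/mol.

319.83 g/mol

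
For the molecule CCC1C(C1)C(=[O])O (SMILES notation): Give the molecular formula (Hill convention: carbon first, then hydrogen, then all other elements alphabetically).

Walk through each heavy atom and fill implicit hydrogens from standard valence (C 4, N 3, O 2, S 2, halogen 1):
  atom 1: C, bond orders sum to 1 (valence 4) → 3 H
  atom 2: C, bond orders sum to 2 (valence 4) → 2 H
  atom 3: C, bond orders sum to 3 (valence 4) → 1 H
  atom 4: C, bond orders sum to 3 (valence 4) → 1 H
  atom 5: C, bond orders sum to 2 (valence 4) → 2 H
  atom 6: C, bond orders sum to 4 (valence 4) → 0 H
  atom 7: O with explicit H count 0
  atom 8: O, bond orders sum to 1 (valence 2) → 1 H
Totals → C:6, H:10, O:2.
In Hill order: C6H10O2.

C6H10O2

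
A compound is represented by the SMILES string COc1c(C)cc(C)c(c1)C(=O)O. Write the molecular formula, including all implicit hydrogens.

C10H12O3

Walk through each heavy atom and fill implicit hydrogens from standard valence (C 4, N 3, O 2, S 2, halogen 1); for lowercase aromatic atoms, an aromatic c carries 1 H when it has two neighbours and 0 H with three, and aromatic n carries 0 H:
  atom 1: C, bond orders sum to 1 (valence 4) → 3 H
  atom 2: O, bond orders sum to 2 (valence 2) → 0 H
  atom 3: aromatic c, 3 neighbours → 0 H
  atom 4: aromatic c, 3 neighbours → 0 H
  atom 5: C, bond orders sum to 1 (valence 4) → 3 H
  atom 6: aromatic c, 2 neighbours → 1 H
  atom 7: aromatic c, 3 neighbours → 0 H
  atom 8: C, bond orders sum to 1 (valence 4) → 3 H
  atom 9: aromatic c, 3 neighbours → 0 H
  atom 10: aromatic c, 2 neighbours → 1 H
  atom 11: C, bond orders sum to 4 (valence 4) → 0 H
  atom 12: O, bond orders sum to 2 (valence 2) → 0 H
  atom 13: O, bond orders sum to 1 (valence 2) → 1 H
Totals → C:10, H:12, O:3.
In Hill order: C10H12O3.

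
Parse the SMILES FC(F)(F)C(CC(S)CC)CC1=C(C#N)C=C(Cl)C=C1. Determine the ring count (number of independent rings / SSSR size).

1

In SMILES, each pair of matching ring-closure digits denotes one ring-closing bond; the number of such bonds equals the number of independent rings.
Ring-closure bonds here: 1.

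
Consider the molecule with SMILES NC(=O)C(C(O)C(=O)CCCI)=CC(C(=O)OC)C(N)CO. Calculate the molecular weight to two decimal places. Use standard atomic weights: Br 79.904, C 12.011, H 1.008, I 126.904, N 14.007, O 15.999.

First, the molecular formula is C13H21IN2O6 (counting implicit H from valence).
  C: 13 × 12.011 = 156.143
  H: 21 × 1.008 = 21.168
  I: 1 × 126.904 = 126.904
  N: 2 × 14.007 = 28.014
  O: 6 × 15.999 = 95.994
Sum: 13×12.011 + 21×1.008 + 1×126.904 + 2×14.007 + 6×15.999 = 428.223 → 428.22 g/mol.

428.22 g/mol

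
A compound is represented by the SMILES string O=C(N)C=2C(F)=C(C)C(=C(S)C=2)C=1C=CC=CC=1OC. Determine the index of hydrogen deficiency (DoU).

Molecular formula: C15H14FNO2S.
DoU = (2C + 2 + N − H − X) / 2, where X is the halogen count and O/S are ignored.
    = (2·15 + 2 + 1 − 14 − 1) / 2 = 18 / 2 = 9.

9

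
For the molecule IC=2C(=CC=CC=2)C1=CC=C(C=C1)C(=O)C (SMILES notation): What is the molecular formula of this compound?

Walk through each heavy atom and fill implicit hydrogens from standard valence (C 4, N 3, O 2, S 2, halogen 1):
  atom 1: I (halogen, monovalent) → 0 H
  atom 2: C, bond orders sum to 4 (valence 4) → 0 H
  atom 3: C, bond orders sum to 4 (valence 4) → 0 H
  atom 4: C, bond orders sum to 3 (valence 4) → 1 H
  atom 5: C, bond orders sum to 3 (valence 4) → 1 H
  atom 6: C, bond orders sum to 3 (valence 4) → 1 H
  atom 7: C, bond orders sum to 3 (valence 4) → 1 H
  atom 8: C, bond orders sum to 4 (valence 4) → 0 H
  atom 9: C, bond orders sum to 3 (valence 4) → 1 H
  atom 10: C, bond orders sum to 3 (valence 4) → 1 H
  atom 11: C, bond orders sum to 4 (valence 4) → 0 H
  atom 12: C, bond orders sum to 3 (valence 4) → 1 H
  atom 13: C, bond orders sum to 3 (valence 4) → 1 H
  atom 14: C, bond orders sum to 4 (valence 4) → 0 H
  atom 15: O, bond orders sum to 2 (valence 2) → 0 H
  atom 16: C, bond orders sum to 1 (valence 4) → 3 H
Totals → C:14, H:11, I:1, O:1.

C14H11IO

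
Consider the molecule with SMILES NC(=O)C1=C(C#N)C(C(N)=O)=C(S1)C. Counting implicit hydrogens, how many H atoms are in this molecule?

7

Walk through each heavy atom and fill implicit hydrogens from standard valence (C 4, N 3, O 2, S 2, halogen 1):
  atom 1: N, bond orders sum to 1 (valence 3) → 2 H
  atom 2: C, bond orders sum to 4 (valence 4) → 0 H
  atom 3: O, bond orders sum to 2 (valence 2) → 0 H
  atom 4: C, bond orders sum to 4 (valence 4) → 0 H
  atom 5: C, bond orders sum to 4 (valence 4) → 0 H
  atom 6: C, bond orders sum to 4 (valence 4) → 0 H
  atom 7: N, bond orders sum to 3 (valence 3) → 0 H
  atom 8: C, bond orders sum to 4 (valence 4) → 0 H
  atom 9: C, bond orders sum to 4 (valence 4) → 0 H
  atom 10: N, bond orders sum to 1 (valence 3) → 2 H
  atom 11: O, bond orders sum to 2 (valence 2) → 0 H
  atom 12: C, bond orders sum to 4 (valence 4) → 0 H
  atom 13: S, bond orders sum to 2 (valence 2) → 0 H
  atom 14: C, bond orders sum to 1 (valence 4) → 3 H
Total hydrogens: 7.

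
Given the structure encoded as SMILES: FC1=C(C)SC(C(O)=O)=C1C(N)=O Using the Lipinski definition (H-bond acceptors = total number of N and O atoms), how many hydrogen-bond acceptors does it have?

N atoms: 1; O atoms: 3.
Lipinski HBA = 1 + 3 = 4.

4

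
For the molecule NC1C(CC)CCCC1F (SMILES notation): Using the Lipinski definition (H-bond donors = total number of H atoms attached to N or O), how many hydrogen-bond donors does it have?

2

Donors: find every N or O and count the H atoms it carries.
  atom 1 (N): bond orders sum to 1 → 2 H
Lipinski HBD = 2.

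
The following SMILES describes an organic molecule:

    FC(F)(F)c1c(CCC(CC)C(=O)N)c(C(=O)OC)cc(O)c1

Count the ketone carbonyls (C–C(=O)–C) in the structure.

Scan the SMILES for the ketone motif — none present.
Groups that are present: 1 amide, 1 ester, 1 hydroxyl.

0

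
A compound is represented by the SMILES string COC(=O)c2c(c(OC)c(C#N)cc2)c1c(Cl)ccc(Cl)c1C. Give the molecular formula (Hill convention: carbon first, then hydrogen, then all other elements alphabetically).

C17H13Cl2NO3

Walk through each heavy atom and fill implicit hydrogens from standard valence (C 4, N 3, O 2, S 2, halogen 1); for lowercase aromatic atoms, an aromatic c carries 1 H when it has two neighbours and 0 H with three, and aromatic n carries 0 H:
  atom 1: C, bond orders sum to 1 (valence 4) → 3 H
  atom 2: O, bond orders sum to 2 (valence 2) → 0 H
  atom 3: C, bond orders sum to 4 (valence 4) → 0 H
  atom 4: O, bond orders sum to 2 (valence 2) → 0 H
  atom 5: aromatic c, 3 neighbours → 0 H
  atom 6: aromatic c, 3 neighbours → 0 H
  atom 7: aromatic c, 3 neighbours → 0 H
  atom 8: O, bond orders sum to 2 (valence 2) → 0 H
  atom 9: C, bond orders sum to 1 (valence 4) → 3 H
  atom 10: aromatic c, 3 neighbours → 0 H
  atom 11: C, bond orders sum to 4 (valence 4) → 0 H
  atom 12: N, bond orders sum to 3 (valence 3) → 0 H
  atom 13: aromatic c, 2 neighbours → 1 H
  atom 14: aromatic c, 2 neighbours → 1 H
  atom 15: aromatic c, 3 neighbours → 0 H
  atom 16: aromatic c, 3 neighbours → 0 H
  atom 17: Cl (halogen, monovalent) → 0 H
  atom 18: aromatic c, 2 neighbours → 1 H
  atom 19: aromatic c, 2 neighbours → 1 H
  atom 20: aromatic c, 3 neighbours → 0 H
  atom 21: Cl (halogen, monovalent) → 0 H
  atom 22: aromatic c, 3 neighbours → 0 H
  atom 23: C, bond orders sum to 1 (valence 4) → 3 H
Totals → C:17, H:13, Cl:2, N:1, O:3.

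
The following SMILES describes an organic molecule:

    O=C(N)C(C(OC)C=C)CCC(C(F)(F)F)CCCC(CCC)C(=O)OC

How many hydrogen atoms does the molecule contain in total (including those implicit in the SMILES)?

32

Walk through each heavy atom and fill implicit hydrogens from standard valence (C 4, N 3, O 2, S 2, halogen 1):
  atom 1: O, bond orders sum to 2 (valence 2) → 0 H
  atom 2: C, bond orders sum to 4 (valence 4) → 0 H
  atom 3: N, bond orders sum to 1 (valence 3) → 2 H
  atom 4: C, bond orders sum to 3 (valence 4) → 1 H
  atom 5: C, bond orders sum to 3 (valence 4) → 1 H
  atom 6: O, bond orders sum to 2 (valence 2) → 0 H
  atom 7: C, bond orders sum to 1 (valence 4) → 3 H
  atom 8: C, bond orders sum to 3 (valence 4) → 1 H
  atom 9: C, bond orders sum to 2 (valence 4) → 2 H
  atom 10: C, bond orders sum to 2 (valence 4) → 2 H
  atom 11: C, bond orders sum to 2 (valence 4) → 2 H
  atom 12: C, bond orders sum to 3 (valence 4) → 1 H
  atom 13: C, bond orders sum to 4 (valence 4) → 0 H
  atom 14: F (halogen, monovalent) → 0 H
  atom 15: F (halogen, monovalent) → 0 H
  atom 16: F (halogen, monovalent) → 0 H
  atom 17: C, bond orders sum to 2 (valence 4) → 2 H
  atom 18: C, bond orders sum to 2 (valence 4) → 2 H
  atom 19: C, bond orders sum to 2 (valence 4) → 2 H
  atom 20: C, bond orders sum to 3 (valence 4) → 1 H
  atom 21: C, bond orders sum to 2 (valence 4) → 2 H
  atom 22: C, bond orders sum to 2 (valence 4) → 2 H
  atom 23: C, bond orders sum to 1 (valence 4) → 3 H
  atom 24: C, bond orders sum to 4 (valence 4) → 0 H
  atom 25: O, bond orders sum to 2 (valence 2) → 0 H
  atom 26: O, bond orders sum to 2 (valence 2) → 0 H
  atom 27: C, bond orders sum to 1 (valence 4) → 3 H
Total hydrogens: 32.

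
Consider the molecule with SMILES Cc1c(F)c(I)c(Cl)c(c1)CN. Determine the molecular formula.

C8H8ClFIN

Walk through each heavy atom and fill implicit hydrogens from standard valence (C 4, N 3, O 2, S 2, halogen 1); for lowercase aromatic atoms, an aromatic c carries 1 H when it has two neighbours and 0 H with three, and aromatic n carries 0 H:
  atom 1: C, bond orders sum to 1 (valence 4) → 3 H
  atom 2: aromatic c, 3 neighbours → 0 H
  atom 3: aromatic c, 3 neighbours → 0 H
  atom 4: F (halogen, monovalent) → 0 H
  atom 5: aromatic c, 3 neighbours → 0 H
  atom 6: I (halogen, monovalent) → 0 H
  atom 7: aromatic c, 3 neighbours → 0 H
  atom 8: Cl (halogen, monovalent) → 0 H
  atom 9: aromatic c, 3 neighbours → 0 H
  atom 10: aromatic c, 2 neighbours → 1 H
  atom 11: C, bond orders sum to 2 (valence 4) → 2 H
  atom 12: N, bond orders sum to 1 (valence 3) → 2 H
Totals → C:8, H:8, Cl:1, F:1, I:1, N:1.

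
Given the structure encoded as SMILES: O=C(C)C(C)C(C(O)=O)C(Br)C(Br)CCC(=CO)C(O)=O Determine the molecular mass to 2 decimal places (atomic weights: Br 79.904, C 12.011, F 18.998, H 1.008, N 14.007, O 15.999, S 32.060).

First, the molecular formula is C13H18Br2O6 (counting implicit H from valence).
  Br: 2 × 79.904 = 159.808
  C: 13 × 12.011 = 156.143
  H: 18 × 1.008 = 18.144
  O: 6 × 15.999 = 95.994
Sum: 2×79.904 + 13×12.011 + 18×1.008 + 6×15.999 = 430.089 → 430.09 g/mol.

430.09 g/mol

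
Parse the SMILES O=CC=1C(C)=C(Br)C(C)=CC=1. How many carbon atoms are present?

Count every carbon token in the SMILES (each C, including those in ring-closure positions and inside branches).
Carbon count: 9.

9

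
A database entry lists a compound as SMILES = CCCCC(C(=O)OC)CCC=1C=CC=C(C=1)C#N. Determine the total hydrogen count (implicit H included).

21

Walk through each heavy atom and fill implicit hydrogens from standard valence (C 4, N 3, O 2, S 2, halogen 1):
  atom 1: C, bond orders sum to 1 (valence 4) → 3 H
  atom 2: C, bond orders sum to 2 (valence 4) → 2 H
  atom 3: C, bond orders sum to 2 (valence 4) → 2 H
  atom 4: C, bond orders sum to 2 (valence 4) → 2 H
  atom 5: C, bond orders sum to 3 (valence 4) → 1 H
  atom 6: C, bond orders sum to 4 (valence 4) → 0 H
  atom 7: O, bond orders sum to 2 (valence 2) → 0 H
  atom 8: O, bond orders sum to 2 (valence 2) → 0 H
  atom 9: C, bond orders sum to 1 (valence 4) → 3 H
  atom 10: C, bond orders sum to 2 (valence 4) → 2 H
  atom 11: C, bond orders sum to 2 (valence 4) → 2 H
  atom 12: C, bond orders sum to 4 (valence 4) → 0 H
  atom 13: C, bond orders sum to 3 (valence 4) → 1 H
  atom 14: C, bond orders sum to 3 (valence 4) → 1 H
  atom 15: C, bond orders sum to 3 (valence 4) → 1 H
  atom 16: C, bond orders sum to 4 (valence 4) → 0 H
  atom 17: C, bond orders sum to 3 (valence 4) → 1 H
  atom 18: C, bond orders sum to 4 (valence 4) → 0 H
  atom 19: N, bond orders sum to 3 (valence 3) → 0 H
Total hydrogens: 21.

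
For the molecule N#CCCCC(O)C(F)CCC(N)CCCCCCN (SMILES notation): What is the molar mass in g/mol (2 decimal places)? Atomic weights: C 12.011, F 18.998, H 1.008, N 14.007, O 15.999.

First, the molecular formula is C15H30FN3O (counting implicit H from valence).
  C: 15 × 12.011 = 180.165
  F: 1 × 18.998 = 18.998
  H: 30 × 1.008 = 30.240
  N: 3 × 14.007 = 42.021
  O: 1 × 15.999 = 15.999
Sum: 15×12.011 + 1×18.998 + 30×1.008 + 3×14.007 + 1×15.999 = 287.423 → 287.42 g/mol.

287.42 g/mol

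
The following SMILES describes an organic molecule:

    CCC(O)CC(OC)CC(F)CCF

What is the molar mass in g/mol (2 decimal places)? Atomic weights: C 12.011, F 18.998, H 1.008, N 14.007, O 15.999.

210.26 g/mol

First, the molecular formula is C10H20F2O2 (counting implicit H from valence).
  C: 10 × 12.011 = 120.110
  F: 2 × 18.998 = 37.996
  H: 20 × 1.008 = 20.160
  O: 2 × 15.999 = 31.998
Sum: 10×12.011 + 2×18.998 + 20×1.008 + 2×15.999 = 210.264 → 210.26 g/mol.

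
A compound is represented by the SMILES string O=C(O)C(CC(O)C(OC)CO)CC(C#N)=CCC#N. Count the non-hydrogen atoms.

20

Every atom symbol written in the SMILES (organic subset) is one heavy atom; implicit H are not written.
Heavy atoms by element → C:13, N:2, O:5.
Total: 20.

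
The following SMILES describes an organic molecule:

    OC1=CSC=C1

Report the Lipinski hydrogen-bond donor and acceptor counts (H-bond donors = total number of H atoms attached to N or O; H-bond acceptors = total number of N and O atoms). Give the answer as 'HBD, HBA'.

Donors: find every N or O and count the H atoms it carries.
  atom 1 (O): bond orders sum to 1 → 1 H
Lipinski HBD = 1.
Acceptors: N atoms = 0, O atoms = 1 → HBA = 1.

1, 1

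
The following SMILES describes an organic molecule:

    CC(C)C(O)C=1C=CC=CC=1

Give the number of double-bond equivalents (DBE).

4

Degree of unsaturation = (number of rings) + (number of π bonds).
Ring closures in the SMILES: 1.
π bonds: 3 double bonds (each 1 DoU) → 3 DoU from unsaturation.
Total DoU = 1 + 3 = 4.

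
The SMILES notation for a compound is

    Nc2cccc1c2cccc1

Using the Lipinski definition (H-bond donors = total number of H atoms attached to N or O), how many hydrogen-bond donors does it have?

Donors: find every N or O and count the H atoms it carries.
  atom 1 (N): bond orders sum to 1 → 2 H
Lipinski HBD = 2.

2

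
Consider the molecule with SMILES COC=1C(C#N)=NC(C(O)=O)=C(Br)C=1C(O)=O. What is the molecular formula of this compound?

C9H5BrN2O5

Walk through each heavy atom and fill implicit hydrogens from standard valence (C 4, N 3, O 2, S 2, halogen 1):
  atom 1: C, bond orders sum to 1 (valence 4) → 3 H
  atom 2: O, bond orders sum to 2 (valence 2) → 0 H
  atom 3: C, bond orders sum to 4 (valence 4) → 0 H
  atom 4: C, bond orders sum to 4 (valence 4) → 0 H
  atom 5: C, bond orders sum to 4 (valence 4) → 0 H
  atom 6: N, bond orders sum to 3 (valence 3) → 0 H
  atom 7: N, bond orders sum to 3 (valence 3) → 0 H
  atom 8: C, bond orders sum to 4 (valence 4) → 0 H
  atom 9: C, bond orders sum to 4 (valence 4) → 0 H
  atom 10: O, bond orders sum to 1 (valence 2) → 1 H
  atom 11: O, bond orders sum to 2 (valence 2) → 0 H
  atom 12: C, bond orders sum to 4 (valence 4) → 0 H
  atom 13: Br (halogen, monovalent) → 0 H
  atom 14: C, bond orders sum to 4 (valence 4) → 0 H
  atom 15: C, bond orders sum to 4 (valence 4) → 0 H
  atom 16: O, bond orders sum to 1 (valence 2) → 1 H
  atom 17: O, bond orders sum to 2 (valence 2) → 0 H
Totals → C:9, H:5, Br:1, N:2, O:5.
In Hill order: C9H5BrN2O5.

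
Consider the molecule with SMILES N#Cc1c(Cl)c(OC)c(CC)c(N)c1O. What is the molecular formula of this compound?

C10H11ClN2O2

Walk through each heavy atom and fill implicit hydrogens from standard valence (C 4, N 3, O 2, S 2, halogen 1); for lowercase aromatic atoms, an aromatic c carries 1 H when it has two neighbours and 0 H with three, and aromatic n carries 0 H:
  atom 1: N, bond orders sum to 3 (valence 3) → 0 H
  atom 2: C, bond orders sum to 4 (valence 4) → 0 H
  atom 3: aromatic c, 3 neighbours → 0 H
  atom 4: aromatic c, 3 neighbours → 0 H
  atom 5: Cl (halogen, monovalent) → 0 H
  atom 6: aromatic c, 3 neighbours → 0 H
  atom 7: O, bond orders sum to 2 (valence 2) → 0 H
  atom 8: C, bond orders sum to 1 (valence 4) → 3 H
  atom 9: aromatic c, 3 neighbours → 0 H
  atom 10: C, bond orders sum to 2 (valence 4) → 2 H
  atom 11: C, bond orders sum to 1 (valence 4) → 3 H
  atom 12: aromatic c, 3 neighbours → 0 H
  atom 13: N, bond orders sum to 1 (valence 3) → 2 H
  atom 14: aromatic c, 3 neighbours → 0 H
  atom 15: O, bond orders sum to 1 (valence 2) → 1 H
Totals → C:10, H:11, Cl:1, N:2, O:2.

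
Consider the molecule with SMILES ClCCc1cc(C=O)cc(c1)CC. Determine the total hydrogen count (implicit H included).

Walk through each heavy atom and fill implicit hydrogens from standard valence (C 4, N 3, O 2, S 2, halogen 1); for lowercase aromatic atoms, an aromatic c carries 1 H when it has two neighbours and 0 H with three, and aromatic n carries 0 H:
  atom 1: Cl (halogen, monovalent) → 0 H
  atom 2: C, bond orders sum to 2 (valence 4) → 2 H
  atom 3: C, bond orders sum to 2 (valence 4) → 2 H
  atom 4: aromatic c, 3 neighbours → 0 H
  atom 5: aromatic c, 2 neighbours → 1 H
  atom 6: aromatic c, 3 neighbours → 0 H
  atom 7: C, bond orders sum to 3 (valence 4) → 1 H
  atom 8: O, bond orders sum to 2 (valence 2) → 0 H
  atom 9: aromatic c, 2 neighbours → 1 H
  atom 10: aromatic c, 3 neighbours → 0 H
  atom 11: aromatic c, 2 neighbours → 1 H
  atom 12: C, bond orders sum to 2 (valence 4) → 2 H
  atom 13: C, bond orders sum to 1 (valence 4) → 3 H
Total hydrogens: 13.

13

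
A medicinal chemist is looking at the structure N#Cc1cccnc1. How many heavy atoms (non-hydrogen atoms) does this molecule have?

8

Every atom symbol written in the SMILES (organic subset) is one heavy atom; implicit H are not written.
Heavy atoms by element → C:6, N:2.
Total: 8.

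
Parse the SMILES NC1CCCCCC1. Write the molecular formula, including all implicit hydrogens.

C7H15N

Walk through each heavy atom and fill implicit hydrogens from standard valence (C 4, N 3, O 2, S 2, halogen 1):
  atom 1: N, bond orders sum to 1 (valence 3) → 2 H
  atom 2: C, bond orders sum to 3 (valence 4) → 1 H
  atom 3: C, bond orders sum to 2 (valence 4) → 2 H
  atom 4: C, bond orders sum to 2 (valence 4) → 2 H
  atom 5: C, bond orders sum to 2 (valence 4) → 2 H
  atom 6: C, bond orders sum to 2 (valence 4) → 2 H
  atom 7: C, bond orders sum to 2 (valence 4) → 2 H
  atom 8: C, bond orders sum to 2 (valence 4) → 2 H
Totals → C:7, H:15, N:1.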